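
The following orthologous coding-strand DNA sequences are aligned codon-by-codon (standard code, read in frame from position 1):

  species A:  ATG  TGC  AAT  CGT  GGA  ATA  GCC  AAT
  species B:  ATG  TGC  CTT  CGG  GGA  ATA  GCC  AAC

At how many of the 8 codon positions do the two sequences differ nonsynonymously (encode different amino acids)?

1

Codon 1: ATG Met / ATG Met — identical.
Codon 2: TGC Cys / TGC Cys — identical.
Codon 3: AAT Asn / CTT Leu — nonsynonymous.
Codon 4: CGT Arg / CGG Arg — synonymous.
Codon 5: GGA Gly / GGA Gly — identical.
Codon 6: ATA Ile / ATA Ile — identical.
Codon 7: GCC Ala / GCC Ala — identical.
Codon 8: AAT Asn / AAC Asn — synonymous.
Nonsynonymous differences: 1.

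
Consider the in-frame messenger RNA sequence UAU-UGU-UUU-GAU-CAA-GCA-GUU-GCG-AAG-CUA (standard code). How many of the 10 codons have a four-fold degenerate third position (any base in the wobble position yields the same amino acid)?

4

Codon 1 UAU (Tyr): third position 2-fold.
Codon 2 UGU (Cys): third position 2-fold.
Codon 3 UUU (Phe): third position 2-fold.
Codon 4 GAU (Asp): third position 2-fold.
Codon 5 CAA (Gln): third position 2-fold.
Codon 6 GCA (Ala): third position 4-fold.
Codon 7 GUU (Val): third position 4-fold.
Codon 8 GCG (Ala): third position 4-fold.
Codon 9 AAG (Lys): third position 2-fold.
Codon 10 CUA (Leu): third position 4-fold.
Four-fold degenerate third positions: 4.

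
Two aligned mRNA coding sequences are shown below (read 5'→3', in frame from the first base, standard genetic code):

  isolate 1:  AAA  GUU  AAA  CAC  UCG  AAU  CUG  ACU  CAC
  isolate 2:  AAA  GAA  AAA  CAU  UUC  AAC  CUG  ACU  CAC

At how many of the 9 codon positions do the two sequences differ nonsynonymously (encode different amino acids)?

Codon 1: AAA Lys / AAA Lys — identical.
Codon 2: GUU Val / GAA Glu — nonsynonymous.
Codon 3: AAA Lys / AAA Lys — identical.
Codon 4: CAC His / CAU His — synonymous.
Codon 5: UCG Ser / UUC Phe — nonsynonymous.
Codon 6: AAU Asn / AAC Asn — synonymous.
Codon 7: CUG Leu / CUG Leu — identical.
Codon 8: ACU Thr / ACU Thr — identical.
Codon 9: CAC His / CAC His — identical.
Nonsynonymous differences: 2.

2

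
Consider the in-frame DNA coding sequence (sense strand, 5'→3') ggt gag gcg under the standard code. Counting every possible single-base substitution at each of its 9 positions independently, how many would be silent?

7

Codon 1 (GGT, Gly): 3 synonymous substitutions.
Codon 2 (GAG, Glu): 1 synonymous substitution.
Codon 3 (GCG, Ala): 3 synonymous substitutions.
Total: 3 + 1 + 3 = 7.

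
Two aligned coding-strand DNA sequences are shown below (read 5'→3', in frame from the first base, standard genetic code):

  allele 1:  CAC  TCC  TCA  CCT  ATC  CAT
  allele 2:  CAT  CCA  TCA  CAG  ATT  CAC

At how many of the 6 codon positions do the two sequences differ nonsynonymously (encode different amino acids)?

2

Codon 1: CAC His / CAT His — synonymous.
Codon 2: TCC Ser / CCA Pro — nonsynonymous.
Codon 3: TCA Ser / TCA Ser — identical.
Codon 4: CCT Pro / CAG Gln — nonsynonymous.
Codon 5: ATC Ile / ATT Ile — synonymous.
Codon 6: CAT His / CAC His — synonymous.
Nonsynonymous differences: 2.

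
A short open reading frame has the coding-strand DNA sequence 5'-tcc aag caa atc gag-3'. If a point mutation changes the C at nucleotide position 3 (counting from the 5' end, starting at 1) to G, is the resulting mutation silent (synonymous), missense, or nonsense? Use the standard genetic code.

silent

Position 3 falls in codon 1: TCC → Ser.
After the substitution the codon is TCG → Ser.
Both encode Ser, so the change is synonymous.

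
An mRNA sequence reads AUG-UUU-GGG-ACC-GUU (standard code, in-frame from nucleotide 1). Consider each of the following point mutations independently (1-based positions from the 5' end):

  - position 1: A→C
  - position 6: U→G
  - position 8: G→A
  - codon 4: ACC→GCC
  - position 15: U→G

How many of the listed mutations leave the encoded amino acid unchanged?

1

Codon 1: AUG (Met) → CUG (Leu) — missense.
Codon 2: UUU (Phe) → UUG (Leu) — missense.
Codon 3: GGG (Gly) → GAG (Glu) — missense.
Codon 4: ACC (Thr) → GCC (Ala) — missense.
Codon 5: GUU (Val) → GUG (Val) — synonymous.
Synonymous: 1 of 5.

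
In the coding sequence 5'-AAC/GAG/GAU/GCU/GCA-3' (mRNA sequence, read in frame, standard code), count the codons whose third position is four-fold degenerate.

2

Codon 1 AAC (Asn): third position 2-fold.
Codon 2 GAG (Glu): third position 2-fold.
Codon 3 GAU (Asp): third position 2-fold.
Codon 4 GCU (Ala): third position 4-fold.
Codon 5 GCA (Ala): third position 4-fold.
Four-fold degenerate third positions: 2.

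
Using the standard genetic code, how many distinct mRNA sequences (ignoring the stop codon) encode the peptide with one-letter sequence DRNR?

Asp: 2 codons.
Arg: 6 codons.
Asn: 2 codons.
Arg: 6 codons.
2 × 6 × 2 × 6 = 144.

144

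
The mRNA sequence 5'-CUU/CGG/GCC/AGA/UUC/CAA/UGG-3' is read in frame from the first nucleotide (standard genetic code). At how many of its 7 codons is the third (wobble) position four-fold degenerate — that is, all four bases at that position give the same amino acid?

3

Codon 1 CUU (Leu): third position 4-fold.
Codon 2 CGG (Arg): third position 4-fold.
Codon 3 GCC (Ala): third position 4-fold.
Codon 4 AGA (Arg): third position 2-fold.
Codon 5 UUC (Phe): third position 2-fold.
Codon 6 CAA (Gln): third position 2-fold.
Codon 7 UGG (Trp): third position 1-fold.
Four-fold degenerate third positions: 3.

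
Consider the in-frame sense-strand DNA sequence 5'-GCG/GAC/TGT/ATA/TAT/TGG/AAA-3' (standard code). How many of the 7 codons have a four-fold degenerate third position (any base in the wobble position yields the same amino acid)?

1

Codon 1 GCG (Ala): third position 4-fold.
Codon 2 GAC (Asp): third position 2-fold.
Codon 3 TGT (Cys): third position 2-fold.
Codon 4 ATA (Ile): third position 3-fold.
Codon 5 TAT (Tyr): third position 2-fold.
Codon 6 TGG (Trp): third position 1-fold.
Codon 7 AAA (Lys): third position 2-fold.
Four-fold degenerate third positions: 1.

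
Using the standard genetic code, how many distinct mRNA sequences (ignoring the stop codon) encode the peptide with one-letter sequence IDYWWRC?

Ile: 3 codons.
Asp: 2 codons.
Tyr: 2 codons.
Trp: 1 codon.
Trp: 1 codon.
Arg: 6 codons.
Cys: 2 codons.
3 × 2 × 2 × 1 × 1 × 6 × 2 = 144.

144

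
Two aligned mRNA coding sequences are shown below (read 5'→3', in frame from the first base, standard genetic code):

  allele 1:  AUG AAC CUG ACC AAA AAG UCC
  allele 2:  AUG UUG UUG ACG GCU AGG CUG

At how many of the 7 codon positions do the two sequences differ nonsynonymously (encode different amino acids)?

Codon 1: AUG Met / AUG Met — identical.
Codon 2: AAC Asn / UUG Leu — nonsynonymous.
Codon 3: CUG Leu / UUG Leu — synonymous.
Codon 4: ACC Thr / ACG Thr — synonymous.
Codon 5: AAA Lys / GCU Ala — nonsynonymous.
Codon 6: AAG Lys / AGG Arg — nonsynonymous.
Codon 7: UCC Ser / CUG Leu — nonsynonymous.
Nonsynonymous differences: 4.

4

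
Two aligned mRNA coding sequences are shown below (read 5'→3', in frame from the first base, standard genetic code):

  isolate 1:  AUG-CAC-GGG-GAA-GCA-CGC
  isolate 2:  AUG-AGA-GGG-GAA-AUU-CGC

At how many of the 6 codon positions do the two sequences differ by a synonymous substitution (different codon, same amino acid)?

0

Codon 1: AUG Met / AUG Met — identical.
Codon 2: CAC His / AGA Arg — nonsynonymous.
Codon 3: GGG Gly / GGG Gly — identical.
Codon 4: GAA Glu / GAA Glu — identical.
Codon 5: GCA Ala / AUU Ile — nonsynonymous.
Codon 6: CGC Arg / CGC Arg — identical.
Synonymous differences: 0.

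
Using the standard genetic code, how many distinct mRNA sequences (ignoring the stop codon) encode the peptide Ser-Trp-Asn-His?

Ser: 6 codons.
Trp: 1 codon.
Asn: 2 codons.
His: 2 codons.
6 × 1 × 2 × 2 = 24.

24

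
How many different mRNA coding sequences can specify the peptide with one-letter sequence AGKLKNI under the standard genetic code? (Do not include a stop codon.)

Ala: 4 codons.
Gly: 4 codons.
Lys: 2 codons.
Leu: 6 codons.
Lys: 2 codons.
Asn: 2 codons.
Ile: 3 codons.
4 × 4 × 2 × 6 × 2 × 2 × 3 = 2304.

2304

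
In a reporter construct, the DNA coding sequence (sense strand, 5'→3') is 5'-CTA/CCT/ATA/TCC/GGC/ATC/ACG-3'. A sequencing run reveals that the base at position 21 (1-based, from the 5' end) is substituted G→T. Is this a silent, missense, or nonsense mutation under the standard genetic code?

silent

Position 21 falls in codon 7: ACG → Thr.
After the substitution the codon is ACT → Thr.
Both encode Thr, so the change is synonymous.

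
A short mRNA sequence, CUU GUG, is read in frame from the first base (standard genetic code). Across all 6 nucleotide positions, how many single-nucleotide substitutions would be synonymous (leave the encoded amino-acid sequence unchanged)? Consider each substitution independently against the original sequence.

Codon 1 (CUU, Leu): 3 synonymous substitutions.
Codon 2 (GUG, Val): 3 synonymous substitutions.
Total: 3 + 3 = 6.

6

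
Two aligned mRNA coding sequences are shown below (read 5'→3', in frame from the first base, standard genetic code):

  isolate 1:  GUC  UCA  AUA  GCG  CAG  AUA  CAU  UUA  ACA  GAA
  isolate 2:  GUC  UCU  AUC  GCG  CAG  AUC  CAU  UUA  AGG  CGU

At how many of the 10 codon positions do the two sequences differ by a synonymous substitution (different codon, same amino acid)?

Codon 1: GUC Val / GUC Val — identical.
Codon 2: UCA Ser / UCU Ser — synonymous.
Codon 3: AUA Ile / AUC Ile — synonymous.
Codon 4: GCG Ala / GCG Ala — identical.
Codon 5: CAG Gln / CAG Gln — identical.
Codon 6: AUA Ile / AUC Ile — synonymous.
Codon 7: CAU His / CAU His — identical.
Codon 8: UUA Leu / UUA Leu — identical.
Codon 9: ACA Thr / AGG Arg — nonsynonymous.
Codon 10: GAA Glu / CGU Arg — nonsynonymous.
Synonymous differences: 3.

3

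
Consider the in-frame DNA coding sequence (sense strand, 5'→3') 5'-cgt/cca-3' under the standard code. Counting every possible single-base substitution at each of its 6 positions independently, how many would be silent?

6

Codon 1 (CGT, Arg): 3 synonymous substitutions.
Codon 2 (CCA, Pro): 3 synonymous substitutions.
Total: 3 + 3 = 6.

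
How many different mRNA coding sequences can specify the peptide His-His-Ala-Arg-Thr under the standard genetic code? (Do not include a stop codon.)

384

His: 2 codons.
His: 2 codons.
Ala: 4 codons.
Arg: 6 codons.
Thr: 4 codons.
2 × 2 × 4 × 6 × 4 = 384.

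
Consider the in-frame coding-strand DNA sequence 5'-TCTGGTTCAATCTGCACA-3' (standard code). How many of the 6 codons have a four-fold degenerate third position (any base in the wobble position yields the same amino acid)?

4

Codon 1 TCT (Ser): third position 4-fold.
Codon 2 GGT (Gly): third position 4-fold.
Codon 3 TCA (Ser): third position 4-fold.
Codon 4 ATC (Ile): third position 3-fold.
Codon 5 TGC (Cys): third position 2-fold.
Codon 6 ACA (Thr): third position 4-fold.
Four-fold degenerate third positions: 4.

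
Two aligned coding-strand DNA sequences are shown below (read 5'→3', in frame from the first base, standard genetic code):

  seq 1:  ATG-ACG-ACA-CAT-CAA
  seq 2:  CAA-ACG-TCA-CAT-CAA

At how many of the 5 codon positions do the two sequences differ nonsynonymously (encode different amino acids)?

Codon 1: ATG Met / CAA Gln — nonsynonymous.
Codon 2: ACG Thr / ACG Thr — identical.
Codon 3: ACA Thr / TCA Ser — nonsynonymous.
Codon 4: CAT His / CAT His — identical.
Codon 5: CAA Gln / CAA Gln — identical.
Nonsynonymous differences: 2.

2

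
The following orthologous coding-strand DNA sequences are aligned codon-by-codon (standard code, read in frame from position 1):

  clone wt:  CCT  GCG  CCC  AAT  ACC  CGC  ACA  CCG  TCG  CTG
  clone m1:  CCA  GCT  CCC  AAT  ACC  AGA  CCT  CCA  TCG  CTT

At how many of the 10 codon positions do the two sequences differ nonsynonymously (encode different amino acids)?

Codon 1: CCT Pro / CCA Pro — synonymous.
Codon 2: GCG Ala / GCT Ala — synonymous.
Codon 3: CCC Pro / CCC Pro — identical.
Codon 4: AAT Asn / AAT Asn — identical.
Codon 5: ACC Thr / ACC Thr — identical.
Codon 6: CGC Arg / AGA Arg — synonymous.
Codon 7: ACA Thr / CCT Pro — nonsynonymous.
Codon 8: CCG Pro / CCA Pro — synonymous.
Codon 9: TCG Ser / TCG Ser — identical.
Codon 10: CTG Leu / CTT Leu — synonymous.
Nonsynonymous differences: 1.

1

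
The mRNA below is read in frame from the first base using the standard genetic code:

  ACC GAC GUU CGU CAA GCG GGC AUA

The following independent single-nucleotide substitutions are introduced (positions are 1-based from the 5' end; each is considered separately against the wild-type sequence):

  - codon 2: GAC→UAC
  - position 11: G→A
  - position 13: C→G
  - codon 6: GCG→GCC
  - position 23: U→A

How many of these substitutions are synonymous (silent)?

Codon 2: GAC (Asp) → UAC (Tyr) — missense.
Codon 4: CGU (Arg) → CAU (His) — missense.
Codon 5: CAA (Gln) → GAA (Glu) — missense.
Codon 6: GCG (Ala) → GCC (Ala) — synonymous.
Codon 8: AUA (Ile) → AAA (Lys) — missense.
Synonymous: 1 of 5.

1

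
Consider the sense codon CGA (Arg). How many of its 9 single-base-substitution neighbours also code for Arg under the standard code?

4

Position 1: AGA → 1 synonymous.
Position 2: none → 0 synonymous.
Position 3: CGT, CGC, CGG → 3 synonymous.
Total: 1 + 0 + 3 = 4.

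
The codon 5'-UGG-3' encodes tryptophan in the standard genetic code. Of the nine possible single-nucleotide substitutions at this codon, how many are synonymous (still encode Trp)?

0

Position 1: none → 0 synonymous.
Position 2: none → 0 synonymous.
Position 3: none → 0 synonymous.
Total: 0 + 0 + 0 = 0.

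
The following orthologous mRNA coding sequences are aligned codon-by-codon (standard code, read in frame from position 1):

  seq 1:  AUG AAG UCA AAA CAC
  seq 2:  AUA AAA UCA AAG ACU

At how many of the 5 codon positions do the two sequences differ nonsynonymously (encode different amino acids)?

2

Codon 1: AUG Met / AUA Ile — nonsynonymous.
Codon 2: AAG Lys / AAA Lys — synonymous.
Codon 3: UCA Ser / UCA Ser — identical.
Codon 4: AAA Lys / AAG Lys — synonymous.
Codon 5: CAC His / ACU Thr — nonsynonymous.
Nonsynonymous differences: 2.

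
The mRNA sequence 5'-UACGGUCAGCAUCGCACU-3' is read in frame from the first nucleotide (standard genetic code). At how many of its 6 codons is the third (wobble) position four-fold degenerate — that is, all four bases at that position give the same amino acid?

3

Codon 1 UAC (Tyr): third position 2-fold.
Codon 2 GGU (Gly): third position 4-fold.
Codon 3 CAG (Gln): third position 2-fold.
Codon 4 CAU (His): third position 2-fold.
Codon 5 CGC (Arg): third position 4-fold.
Codon 6 ACU (Thr): third position 4-fold.
Four-fold degenerate third positions: 3.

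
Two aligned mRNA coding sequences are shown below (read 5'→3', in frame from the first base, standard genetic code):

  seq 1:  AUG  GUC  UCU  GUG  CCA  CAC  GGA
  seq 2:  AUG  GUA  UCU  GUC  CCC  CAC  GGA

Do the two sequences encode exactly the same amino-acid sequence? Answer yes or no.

Codon 1: AUG Met / AUG Met — identical.
Codon 2: GUC Val / GUA Val — synonymous.
Codon 3: UCU Ser / UCU Ser — identical.
Codon 4: GUG Val / GUC Val — synonymous.
Codon 5: CCA Pro / CCC Pro — synonymous.
Codon 6: CAC His / CAC His — identical.
Codon 7: GGA Gly / GGA Gly — identical.
Nonsynonymous differences: 0 → same protein.

yes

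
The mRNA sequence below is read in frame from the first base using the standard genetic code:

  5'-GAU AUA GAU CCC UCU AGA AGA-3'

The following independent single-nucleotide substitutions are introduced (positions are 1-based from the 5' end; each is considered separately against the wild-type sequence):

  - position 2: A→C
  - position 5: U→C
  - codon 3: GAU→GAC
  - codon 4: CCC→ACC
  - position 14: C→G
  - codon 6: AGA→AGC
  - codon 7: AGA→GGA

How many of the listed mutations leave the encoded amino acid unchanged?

Codon 1: GAU (Asp) → GCU (Ala) — missense.
Codon 2: AUA (Ile) → ACA (Thr) — missense.
Codon 3: GAU (Asp) → GAC (Asp) — synonymous.
Codon 4: CCC (Pro) → ACC (Thr) — missense.
Codon 5: UCU (Ser) → UGU (Cys) — missense.
Codon 6: AGA (Arg) → AGC (Ser) — missense.
Codon 7: AGA (Arg) → GGA (Gly) — missense.
Synonymous: 1 of 7.

1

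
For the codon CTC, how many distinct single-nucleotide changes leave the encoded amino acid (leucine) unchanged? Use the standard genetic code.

3

Position 1: none → 0 synonymous.
Position 2: none → 0 synonymous.
Position 3: CTT, CTA, CTG → 3 synonymous.
Total: 0 + 0 + 3 = 3.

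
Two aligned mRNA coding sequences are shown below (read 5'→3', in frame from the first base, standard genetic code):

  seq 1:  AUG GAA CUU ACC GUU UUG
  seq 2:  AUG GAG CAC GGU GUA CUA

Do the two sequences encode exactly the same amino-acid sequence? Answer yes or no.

Codon 1: AUG Met / AUG Met — identical.
Codon 2: GAA Glu / GAG Glu — synonymous.
Codon 3: CUU Leu / CAC His — nonsynonymous.
Codon 4: ACC Thr / GGU Gly — nonsynonymous.
Codon 5: GUU Val / GUA Val — synonymous.
Codon 6: UUG Leu / CUA Leu — synonymous.
Nonsynonymous differences: 2 → different protein.

no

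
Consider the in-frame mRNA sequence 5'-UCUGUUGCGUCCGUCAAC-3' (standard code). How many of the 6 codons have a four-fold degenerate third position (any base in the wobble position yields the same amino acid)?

5

Codon 1 UCU (Ser): third position 4-fold.
Codon 2 GUU (Val): third position 4-fold.
Codon 3 GCG (Ala): third position 4-fold.
Codon 4 UCC (Ser): third position 4-fold.
Codon 5 GUC (Val): third position 4-fold.
Codon 6 AAC (Asn): third position 2-fold.
Four-fold degenerate third positions: 5.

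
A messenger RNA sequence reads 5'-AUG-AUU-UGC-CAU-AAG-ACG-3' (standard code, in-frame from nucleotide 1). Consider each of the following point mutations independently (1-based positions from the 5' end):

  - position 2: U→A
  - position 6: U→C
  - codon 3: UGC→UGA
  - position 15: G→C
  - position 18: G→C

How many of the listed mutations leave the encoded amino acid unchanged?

2

Codon 1: AUG (Met) → AAG (Lys) — missense.
Codon 2: AUU (Ile) → AUC (Ile) — synonymous.
Codon 3: UGC (Cys) → UGA (Stop) — nonsense.
Codon 5: AAG (Lys) → AAC (Asn) — missense.
Codon 6: ACG (Thr) → ACC (Thr) — synonymous.
Synonymous: 2 of 5.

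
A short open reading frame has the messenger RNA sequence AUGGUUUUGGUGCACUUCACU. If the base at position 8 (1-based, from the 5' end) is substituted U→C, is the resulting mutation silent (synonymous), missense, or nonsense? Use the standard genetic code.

missense

Position 8 falls in codon 3: UUG → Leu.
After the substitution the codon is UCG → Ser.
Leu ≠ Ser, so this is a missense mutation.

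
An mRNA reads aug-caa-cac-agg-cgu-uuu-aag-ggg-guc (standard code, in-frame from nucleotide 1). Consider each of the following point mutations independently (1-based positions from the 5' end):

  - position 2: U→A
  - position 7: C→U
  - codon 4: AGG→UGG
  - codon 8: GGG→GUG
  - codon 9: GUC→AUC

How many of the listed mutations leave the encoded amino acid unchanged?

Codon 1: AUG (Met) → AAG (Lys) — missense.
Codon 3: CAC (His) → UAC (Tyr) — missense.
Codon 4: AGG (Arg) → UGG (Trp) — missense.
Codon 8: GGG (Gly) → GUG (Val) — missense.
Codon 9: GUC (Val) → AUC (Ile) — missense.
Synonymous: 0 of 5.

0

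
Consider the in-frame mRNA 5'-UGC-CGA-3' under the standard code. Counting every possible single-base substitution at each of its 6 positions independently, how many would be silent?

Codon 1 (UGC, Cys): 1 synonymous substitution.
Codon 2 (CGA, Arg): 4 synonymous substitutions.
Total: 1 + 4 = 5.

5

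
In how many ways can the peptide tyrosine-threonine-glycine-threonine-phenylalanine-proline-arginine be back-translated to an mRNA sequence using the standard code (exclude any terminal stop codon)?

6144

Tyr: 2 codons.
Thr: 4 codons.
Gly: 4 codons.
Thr: 4 codons.
Phe: 2 codons.
Pro: 4 codons.
Arg: 6 codons.
2 × 4 × 4 × 4 × 2 × 4 × 6 = 6144.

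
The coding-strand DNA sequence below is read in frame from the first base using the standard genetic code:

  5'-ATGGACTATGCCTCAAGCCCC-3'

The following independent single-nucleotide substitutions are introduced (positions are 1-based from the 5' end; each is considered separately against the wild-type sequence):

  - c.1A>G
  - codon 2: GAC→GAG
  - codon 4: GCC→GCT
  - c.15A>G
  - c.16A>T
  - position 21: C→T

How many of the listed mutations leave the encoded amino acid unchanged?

Codon 1: ATG (Met) → GTG (Val) — missense.
Codon 2: GAC (Asp) → GAG (Glu) — missense.
Codon 4: GCC (Ala) → GCT (Ala) — synonymous.
Codon 5: TCA (Ser) → TCG (Ser) — synonymous.
Codon 6: AGC (Ser) → TGC (Cys) — missense.
Codon 7: CCC (Pro) → CCT (Pro) — synonymous.
Synonymous: 3 of 6.

3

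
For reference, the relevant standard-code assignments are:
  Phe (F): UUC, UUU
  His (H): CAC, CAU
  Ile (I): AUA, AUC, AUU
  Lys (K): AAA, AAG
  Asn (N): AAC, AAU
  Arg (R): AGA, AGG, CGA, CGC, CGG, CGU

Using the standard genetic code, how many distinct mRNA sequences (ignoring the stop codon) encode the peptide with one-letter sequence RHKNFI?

288

Arg: 6 codons.
His: 2 codons.
Lys: 2 codons.
Asn: 2 codons.
Phe: 2 codons.
Ile: 3 codons.
6 × 2 × 2 × 2 × 2 × 3 = 288.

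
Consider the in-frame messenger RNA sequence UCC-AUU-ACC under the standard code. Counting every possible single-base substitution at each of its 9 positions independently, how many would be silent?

Codon 1 (UCC, Ser): 3 synonymous substitutions.
Codon 2 (AUU, Ile): 2 synonymous substitutions.
Codon 3 (ACC, Thr): 3 synonymous substitutions.
Total: 3 + 2 + 3 = 8.

8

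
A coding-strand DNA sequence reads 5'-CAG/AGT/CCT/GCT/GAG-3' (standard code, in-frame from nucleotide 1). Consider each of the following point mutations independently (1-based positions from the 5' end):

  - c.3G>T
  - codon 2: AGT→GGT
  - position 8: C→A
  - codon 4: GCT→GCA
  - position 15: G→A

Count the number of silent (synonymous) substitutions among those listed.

Codon 1: CAG (Gln) → CAT (His) — missense.
Codon 2: AGT (Ser) → GGT (Gly) — missense.
Codon 3: CCT (Pro) → CAT (His) — missense.
Codon 4: GCT (Ala) → GCA (Ala) — synonymous.
Codon 5: GAG (Glu) → GAA (Glu) — synonymous.
Synonymous: 2 of 5.

2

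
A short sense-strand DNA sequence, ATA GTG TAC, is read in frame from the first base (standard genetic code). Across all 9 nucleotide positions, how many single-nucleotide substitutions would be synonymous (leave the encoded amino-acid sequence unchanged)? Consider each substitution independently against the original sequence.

Codon 1 (ATA, Ile): 2 synonymous substitutions.
Codon 2 (GTG, Val): 3 synonymous substitutions.
Codon 3 (TAC, Tyr): 1 synonymous substitution.
Total: 2 + 3 + 1 = 6.

6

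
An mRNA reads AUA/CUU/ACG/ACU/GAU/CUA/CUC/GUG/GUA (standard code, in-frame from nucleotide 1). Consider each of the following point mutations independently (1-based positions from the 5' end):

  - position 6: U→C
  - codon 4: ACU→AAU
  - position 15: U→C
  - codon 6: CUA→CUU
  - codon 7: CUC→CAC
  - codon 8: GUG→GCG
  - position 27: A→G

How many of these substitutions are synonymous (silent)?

4

Codon 2: CUU (Leu) → CUC (Leu) — synonymous.
Codon 4: ACU (Thr) → AAU (Asn) — missense.
Codon 5: GAU (Asp) → GAC (Asp) — synonymous.
Codon 6: CUA (Leu) → CUU (Leu) — synonymous.
Codon 7: CUC (Leu) → CAC (His) — missense.
Codon 8: GUG (Val) → GCG (Ala) — missense.
Codon 9: GUA (Val) → GUG (Val) — synonymous.
Synonymous: 4 of 7.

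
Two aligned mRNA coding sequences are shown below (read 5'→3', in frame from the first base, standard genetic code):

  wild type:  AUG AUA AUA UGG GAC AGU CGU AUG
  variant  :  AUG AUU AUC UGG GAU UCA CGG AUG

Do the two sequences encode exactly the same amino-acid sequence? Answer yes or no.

yes

Codon 1: AUG Met / AUG Met — identical.
Codon 2: AUA Ile / AUU Ile — synonymous.
Codon 3: AUA Ile / AUC Ile — synonymous.
Codon 4: UGG Trp / UGG Trp — identical.
Codon 5: GAC Asp / GAU Asp — synonymous.
Codon 6: AGU Ser / UCA Ser — synonymous.
Codon 7: CGU Arg / CGG Arg — synonymous.
Codon 8: AUG Met / AUG Met — identical.
Nonsynonymous differences: 0 → same protein.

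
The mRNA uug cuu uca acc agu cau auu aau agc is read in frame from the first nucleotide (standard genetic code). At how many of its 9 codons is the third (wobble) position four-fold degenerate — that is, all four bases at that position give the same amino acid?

Codon 1 UUG (Leu): third position 2-fold.
Codon 2 CUU (Leu): third position 4-fold.
Codon 3 UCA (Ser): third position 4-fold.
Codon 4 ACC (Thr): third position 4-fold.
Codon 5 AGU (Ser): third position 2-fold.
Codon 6 CAU (His): third position 2-fold.
Codon 7 AUU (Ile): third position 3-fold.
Codon 8 AAU (Asn): third position 2-fold.
Codon 9 AGC (Ser): third position 2-fold.
Four-fold degenerate third positions: 3.

3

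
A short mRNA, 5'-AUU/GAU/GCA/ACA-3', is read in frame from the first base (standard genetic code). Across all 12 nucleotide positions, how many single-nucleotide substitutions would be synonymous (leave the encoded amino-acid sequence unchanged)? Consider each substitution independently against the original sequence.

Codon 1 (AUU, Ile): 2 synonymous substitutions.
Codon 2 (GAU, Asp): 1 synonymous substitution.
Codon 3 (GCA, Ala): 3 synonymous substitutions.
Codon 4 (ACA, Thr): 3 synonymous substitutions.
Total: 2 + 1 + 3 + 3 = 9.

9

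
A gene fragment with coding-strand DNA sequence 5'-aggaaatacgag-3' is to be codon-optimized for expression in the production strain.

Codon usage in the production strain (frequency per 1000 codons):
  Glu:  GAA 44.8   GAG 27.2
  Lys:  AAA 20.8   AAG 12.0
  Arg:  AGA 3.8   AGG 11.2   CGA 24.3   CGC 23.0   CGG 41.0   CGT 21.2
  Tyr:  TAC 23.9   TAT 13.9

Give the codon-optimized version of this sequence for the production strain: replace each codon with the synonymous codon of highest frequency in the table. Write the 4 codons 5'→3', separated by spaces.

CGG AAA TAC GAA

Codon 1 (Arg): best is CGG at 41.0.
Codon 2 (Lys): best is AAA at 20.8.
Codon 3 (Tyr): best is TAC at 23.9.
Codon 4 (Glu): best is GAA at 44.8.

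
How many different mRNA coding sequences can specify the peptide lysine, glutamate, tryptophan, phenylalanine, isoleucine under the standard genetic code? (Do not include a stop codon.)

24

Lys: 2 codons.
Glu: 2 codons.
Trp: 1 codon.
Phe: 2 codons.
Ile: 3 codons.
2 × 2 × 1 × 2 × 3 = 24.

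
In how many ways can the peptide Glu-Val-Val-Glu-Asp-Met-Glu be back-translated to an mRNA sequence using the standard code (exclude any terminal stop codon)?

256

Glu: 2 codons.
Val: 4 codons.
Val: 4 codons.
Glu: 2 codons.
Asp: 2 codons.
Met: 1 codon.
Glu: 2 codons.
2 × 4 × 4 × 2 × 2 × 1 × 2 = 256.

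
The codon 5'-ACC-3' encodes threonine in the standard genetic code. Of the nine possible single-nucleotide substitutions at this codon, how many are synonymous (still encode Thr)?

Position 1: none → 0 synonymous.
Position 2: none → 0 synonymous.
Position 3: ACU, ACA, ACG → 3 synonymous.
Total: 0 + 0 + 3 = 3.

3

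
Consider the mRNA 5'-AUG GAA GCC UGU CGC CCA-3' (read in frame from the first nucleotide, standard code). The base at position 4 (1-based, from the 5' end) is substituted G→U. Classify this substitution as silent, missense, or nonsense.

Position 4 falls in codon 2: GAA → Glu.
After the substitution the codon is UAA → Stop.
The new codon is a stop codon, so this is a nonsense mutation.

nonsense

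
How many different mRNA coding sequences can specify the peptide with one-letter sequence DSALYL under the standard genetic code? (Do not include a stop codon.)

3456

Asp: 2 codons.
Ser: 6 codons.
Ala: 4 codons.
Leu: 6 codons.
Tyr: 2 codons.
Leu: 6 codons.
2 × 6 × 4 × 6 × 2 × 6 = 3456.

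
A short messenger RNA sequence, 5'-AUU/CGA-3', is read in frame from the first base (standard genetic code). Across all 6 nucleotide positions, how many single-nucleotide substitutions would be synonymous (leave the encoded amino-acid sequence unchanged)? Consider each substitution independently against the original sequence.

6

Codon 1 (AUU, Ile): 2 synonymous substitutions.
Codon 2 (CGA, Arg): 4 synonymous substitutions.
Total: 2 + 4 = 6.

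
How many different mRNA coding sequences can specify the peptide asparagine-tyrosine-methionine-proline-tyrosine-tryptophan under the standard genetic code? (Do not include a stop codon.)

Asn: 2 codons.
Tyr: 2 codons.
Met: 1 codon.
Pro: 4 codons.
Tyr: 2 codons.
Trp: 1 codon.
2 × 2 × 1 × 4 × 2 × 1 = 32.

32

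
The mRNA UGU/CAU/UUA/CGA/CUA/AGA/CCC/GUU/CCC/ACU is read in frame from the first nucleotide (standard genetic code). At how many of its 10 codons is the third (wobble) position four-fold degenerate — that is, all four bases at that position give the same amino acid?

Codon 1 UGU (Cys): third position 2-fold.
Codon 2 CAU (His): third position 2-fold.
Codon 3 UUA (Leu): third position 2-fold.
Codon 4 CGA (Arg): third position 4-fold.
Codon 5 CUA (Leu): third position 4-fold.
Codon 6 AGA (Arg): third position 2-fold.
Codon 7 CCC (Pro): third position 4-fold.
Codon 8 GUU (Val): third position 4-fold.
Codon 9 CCC (Pro): third position 4-fold.
Codon 10 ACU (Thr): third position 4-fold.
Four-fold degenerate third positions: 6.

6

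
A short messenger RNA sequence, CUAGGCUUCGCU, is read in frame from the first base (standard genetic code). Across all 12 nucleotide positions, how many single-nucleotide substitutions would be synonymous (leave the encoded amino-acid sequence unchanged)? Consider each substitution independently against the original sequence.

11

Codon 1 (CUA, Leu): 4 synonymous substitutions.
Codon 2 (GGC, Gly): 3 synonymous substitutions.
Codon 3 (UUC, Phe): 1 synonymous substitution.
Codon 4 (GCU, Ala): 3 synonymous substitutions.
Total: 4 + 3 + 1 + 3 = 11.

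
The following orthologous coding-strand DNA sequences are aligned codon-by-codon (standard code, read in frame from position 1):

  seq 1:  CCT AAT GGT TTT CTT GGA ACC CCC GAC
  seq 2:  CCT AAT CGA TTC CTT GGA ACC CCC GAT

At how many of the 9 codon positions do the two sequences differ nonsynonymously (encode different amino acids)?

1

Codon 1: CCT Pro / CCT Pro — identical.
Codon 2: AAT Asn / AAT Asn — identical.
Codon 3: GGT Gly / CGA Arg — nonsynonymous.
Codon 4: TTT Phe / TTC Phe — synonymous.
Codon 5: CTT Leu / CTT Leu — identical.
Codon 6: GGA Gly / GGA Gly — identical.
Codon 7: ACC Thr / ACC Thr — identical.
Codon 8: CCC Pro / CCC Pro — identical.
Codon 9: GAC Asp / GAT Asp — synonymous.
Nonsynonymous differences: 1.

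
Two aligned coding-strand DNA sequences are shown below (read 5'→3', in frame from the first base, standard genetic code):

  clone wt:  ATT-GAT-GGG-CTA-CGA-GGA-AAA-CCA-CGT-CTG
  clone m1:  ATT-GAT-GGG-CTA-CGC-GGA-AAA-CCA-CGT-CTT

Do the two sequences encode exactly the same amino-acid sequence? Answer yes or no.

Codon 1: ATT Ile / ATT Ile — identical.
Codon 2: GAT Asp / GAT Asp — identical.
Codon 3: GGG Gly / GGG Gly — identical.
Codon 4: CTA Leu / CTA Leu — identical.
Codon 5: CGA Arg / CGC Arg — synonymous.
Codon 6: GGA Gly / GGA Gly — identical.
Codon 7: AAA Lys / AAA Lys — identical.
Codon 8: CCA Pro / CCA Pro — identical.
Codon 9: CGT Arg / CGT Arg — identical.
Codon 10: CTG Leu / CTT Leu — synonymous.
Nonsynonymous differences: 0 → same protein.

yes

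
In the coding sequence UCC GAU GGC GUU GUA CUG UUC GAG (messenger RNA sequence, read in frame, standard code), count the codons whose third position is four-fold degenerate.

Codon 1 UCC (Ser): third position 4-fold.
Codon 2 GAU (Asp): third position 2-fold.
Codon 3 GGC (Gly): third position 4-fold.
Codon 4 GUU (Val): third position 4-fold.
Codon 5 GUA (Val): third position 4-fold.
Codon 6 CUG (Leu): third position 4-fold.
Codon 7 UUC (Phe): third position 2-fold.
Codon 8 GAG (Glu): third position 2-fold.
Four-fold degenerate third positions: 5.

5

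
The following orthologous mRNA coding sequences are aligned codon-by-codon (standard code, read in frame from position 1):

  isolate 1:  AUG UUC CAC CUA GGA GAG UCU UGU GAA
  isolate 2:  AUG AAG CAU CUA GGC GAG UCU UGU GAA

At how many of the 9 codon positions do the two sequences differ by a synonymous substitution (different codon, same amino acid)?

2

Codon 1: AUG Met / AUG Met — identical.
Codon 2: UUC Phe / AAG Lys — nonsynonymous.
Codon 3: CAC His / CAU His — synonymous.
Codon 4: CUA Leu / CUA Leu — identical.
Codon 5: GGA Gly / GGC Gly — synonymous.
Codon 6: GAG Glu / GAG Glu — identical.
Codon 7: UCU Ser / UCU Ser — identical.
Codon 8: UGU Cys / UGU Cys — identical.
Codon 9: GAA Glu / GAA Glu — identical.
Synonymous differences: 2.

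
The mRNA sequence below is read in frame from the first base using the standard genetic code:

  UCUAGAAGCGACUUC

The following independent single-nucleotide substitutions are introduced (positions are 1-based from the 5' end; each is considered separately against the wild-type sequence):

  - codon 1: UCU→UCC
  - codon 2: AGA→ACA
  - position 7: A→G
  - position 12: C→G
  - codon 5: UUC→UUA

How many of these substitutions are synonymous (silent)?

Codon 1: UCU (Ser) → UCC (Ser) — synonymous.
Codon 2: AGA (Arg) → ACA (Thr) — missense.
Codon 3: AGC (Ser) → GGC (Gly) — missense.
Codon 4: GAC (Asp) → GAG (Glu) — missense.
Codon 5: UUC (Phe) → UUA (Leu) — missense.
Synonymous: 1 of 5.

1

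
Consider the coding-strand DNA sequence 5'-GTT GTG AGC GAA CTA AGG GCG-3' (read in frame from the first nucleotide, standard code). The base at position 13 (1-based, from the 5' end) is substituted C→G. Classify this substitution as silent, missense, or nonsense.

Position 13 falls in codon 5: CTA → Leu.
After the substitution the codon is GTA → Val.
Leu ≠ Val, so this is a missense mutation.

missense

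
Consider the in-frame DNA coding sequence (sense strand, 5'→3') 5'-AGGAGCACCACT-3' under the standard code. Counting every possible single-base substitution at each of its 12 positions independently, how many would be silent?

Codon 1 (AGG, Arg): 2 synonymous substitutions.
Codon 2 (AGC, Ser): 1 synonymous substitution.
Codon 3 (ACC, Thr): 3 synonymous substitutions.
Codon 4 (ACT, Thr): 3 synonymous substitutions.
Total: 2 + 1 + 3 + 3 = 9.

9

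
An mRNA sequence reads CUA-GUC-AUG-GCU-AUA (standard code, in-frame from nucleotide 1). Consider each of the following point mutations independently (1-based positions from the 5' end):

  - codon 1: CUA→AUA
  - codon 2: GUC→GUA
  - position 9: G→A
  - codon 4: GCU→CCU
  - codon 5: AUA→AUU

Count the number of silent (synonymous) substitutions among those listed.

2

Codon 1: CUA (Leu) → AUA (Ile) — missense.
Codon 2: GUC (Val) → GUA (Val) — synonymous.
Codon 3: AUG (Met) → AUA (Ile) — missense.
Codon 4: GCU (Ala) → CCU (Pro) — missense.
Codon 5: AUA (Ile) → AUU (Ile) — synonymous.
Synonymous: 2 of 5.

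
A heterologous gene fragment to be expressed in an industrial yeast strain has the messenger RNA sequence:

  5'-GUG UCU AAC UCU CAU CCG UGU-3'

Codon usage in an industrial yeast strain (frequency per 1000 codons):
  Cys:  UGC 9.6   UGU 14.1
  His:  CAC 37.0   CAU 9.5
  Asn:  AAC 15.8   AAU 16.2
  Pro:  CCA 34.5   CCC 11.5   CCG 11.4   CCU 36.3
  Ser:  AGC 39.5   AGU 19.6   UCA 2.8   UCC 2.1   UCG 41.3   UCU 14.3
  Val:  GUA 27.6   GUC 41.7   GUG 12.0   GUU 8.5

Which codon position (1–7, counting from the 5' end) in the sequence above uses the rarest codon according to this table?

Codon 1 GUG (Val): 12.0 per 1000.
Codon 2 UCU (Ser): 14.3 per 1000.
Codon 3 AAC (Asn): 15.8 per 1000.
Codon 4 UCU (Ser): 14.3 per 1000.
Codon 5 CAU (His): 9.5 per 1000.
Codon 6 CCG (Pro): 11.4 per 1000.
Codon 7 UGU (Cys): 14.1 per 1000.
Lowest frequency is 9.5 at codon 5.

5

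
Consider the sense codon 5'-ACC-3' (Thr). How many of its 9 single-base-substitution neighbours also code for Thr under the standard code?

Position 1: none → 0 synonymous.
Position 2: none → 0 synonymous.
Position 3: ACU, ACA, ACG → 3 synonymous.
Total: 0 + 0 + 3 = 3.

3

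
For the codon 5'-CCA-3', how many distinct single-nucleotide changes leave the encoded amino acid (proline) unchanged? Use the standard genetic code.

Position 1: none → 0 synonymous.
Position 2: none → 0 synonymous.
Position 3: CCU, CCC, CCG → 3 synonymous.
Total: 0 + 0 + 3 = 3.

3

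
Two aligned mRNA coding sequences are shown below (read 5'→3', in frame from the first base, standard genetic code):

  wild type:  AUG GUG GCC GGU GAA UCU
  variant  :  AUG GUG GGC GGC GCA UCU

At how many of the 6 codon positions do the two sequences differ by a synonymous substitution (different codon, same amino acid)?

Codon 1: AUG Met / AUG Met — identical.
Codon 2: GUG Val / GUG Val — identical.
Codon 3: GCC Ala / GGC Gly — nonsynonymous.
Codon 4: GGU Gly / GGC Gly — synonymous.
Codon 5: GAA Glu / GCA Ala — nonsynonymous.
Codon 6: UCU Ser / UCU Ser — identical.
Synonymous differences: 1.

1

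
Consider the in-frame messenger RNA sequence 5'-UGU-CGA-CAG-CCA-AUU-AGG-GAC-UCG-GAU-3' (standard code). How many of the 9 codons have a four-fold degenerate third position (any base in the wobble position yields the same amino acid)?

3

Codon 1 UGU (Cys): third position 2-fold.
Codon 2 CGA (Arg): third position 4-fold.
Codon 3 CAG (Gln): third position 2-fold.
Codon 4 CCA (Pro): third position 4-fold.
Codon 5 AUU (Ile): third position 3-fold.
Codon 6 AGG (Arg): third position 2-fold.
Codon 7 GAC (Asp): third position 2-fold.
Codon 8 UCG (Ser): third position 4-fold.
Codon 9 GAU (Asp): third position 2-fold.
Four-fold degenerate third positions: 3.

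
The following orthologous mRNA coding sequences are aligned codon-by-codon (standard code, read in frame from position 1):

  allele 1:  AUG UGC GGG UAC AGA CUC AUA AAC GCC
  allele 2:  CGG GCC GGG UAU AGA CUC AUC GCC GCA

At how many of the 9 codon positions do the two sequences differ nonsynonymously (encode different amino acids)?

Codon 1: AUG Met / CGG Arg — nonsynonymous.
Codon 2: UGC Cys / GCC Ala — nonsynonymous.
Codon 3: GGG Gly / GGG Gly — identical.
Codon 4: UAC Tyr / UAU Tyr — synonymous.
Codon 5: AGA Arg / AGA Arg — identical.
Codon 6: CUC Leu / CUC Leu — identical.
Codon 7: AUA Ile / AUC Ile — synonymous.
Codon 8: AAC Asn / GCC Ala — nonsynonymous.
Codon 9: GCC Ala / GCA Ala — synonymous.
Nonsynonymous differences: 3.

3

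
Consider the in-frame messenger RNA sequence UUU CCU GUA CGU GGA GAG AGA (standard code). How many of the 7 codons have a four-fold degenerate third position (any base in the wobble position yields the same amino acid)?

Codon 1 UUU (Phe): third position 2-fold.
Codon 2 CCU (Pro): third position 4-fold.
Codon 3 GUA (Val): third position 4-fold.
Codon 4 CGU (Arg): third position 4-fold.
Codon 5 GGA (Gly): third position 4-fold.
Codon 6 GAG (Glu): third position 2-fold.
Codon 7 AGA (Arg): third position 2-fold.
Four-fold degenerate third positions: 4.

4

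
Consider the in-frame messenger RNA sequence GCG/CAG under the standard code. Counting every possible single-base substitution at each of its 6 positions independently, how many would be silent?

4

Codon 1 (GCG, Ala): 3 synonymous substitutions.
Codon 2 (CAG, Gln): 1 synonymous substitution.
Total: 3 + 1 = 4.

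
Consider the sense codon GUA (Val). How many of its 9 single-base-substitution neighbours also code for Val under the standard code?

3

Position 1: none → 0 synonymous.
Position 2: none → 0 synonymous.
Position 3: GUU, GUC, GUG → 3 synonymous.
Total: 0 + 0 + 3 = 3.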